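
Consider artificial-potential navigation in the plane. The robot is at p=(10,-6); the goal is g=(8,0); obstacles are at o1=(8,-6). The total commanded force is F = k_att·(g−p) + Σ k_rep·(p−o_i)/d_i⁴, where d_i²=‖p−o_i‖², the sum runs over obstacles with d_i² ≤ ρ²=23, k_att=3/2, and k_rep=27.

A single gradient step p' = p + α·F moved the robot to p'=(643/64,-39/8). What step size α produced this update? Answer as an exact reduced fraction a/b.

F_att = 3/2·(g−p) = 3/2·(-2,6) = (-3.0000,9.0000)
o1: d²=4 ≤ ρ²=23; F_rep = 27·(2,0)/4² = (3.3750,0.0000)
F = F_att + ΣF_rep = (0.3750,9.0000)
Δp = p'−p = (0.0469,1.1250); α = Δx/Fx = (3/64) / (3/8) = 1/8
check: Δy/Fy = (9/8) / (9) = 1/8 ✓

α = 1/8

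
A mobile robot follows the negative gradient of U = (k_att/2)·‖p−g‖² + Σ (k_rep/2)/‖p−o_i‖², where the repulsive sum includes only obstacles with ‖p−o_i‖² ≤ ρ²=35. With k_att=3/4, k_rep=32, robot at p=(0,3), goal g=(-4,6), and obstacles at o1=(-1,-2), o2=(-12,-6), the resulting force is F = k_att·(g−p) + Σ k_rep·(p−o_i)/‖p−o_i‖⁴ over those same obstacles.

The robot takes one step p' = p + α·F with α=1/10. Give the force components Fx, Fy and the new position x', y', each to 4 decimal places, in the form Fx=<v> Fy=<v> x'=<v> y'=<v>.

F_att = 3/4·(g−p) = 3/4·(-4,3) = (-3.0000,2.2500)
o1: d²=26 ≤ ρ²=35; F_rep = 32·(1,5)/26² = (0.0473,0.2367)
o2: d²=225 > ρ²=35 → inactive
F = F_att + ΣF_rep = (-2.9527,2.4867)
p' = p + 1/10·F = (-0.2953,3.2487)

Fx=-2.9527 Fy=2.4867 x'=-0.2953 y'=3.2487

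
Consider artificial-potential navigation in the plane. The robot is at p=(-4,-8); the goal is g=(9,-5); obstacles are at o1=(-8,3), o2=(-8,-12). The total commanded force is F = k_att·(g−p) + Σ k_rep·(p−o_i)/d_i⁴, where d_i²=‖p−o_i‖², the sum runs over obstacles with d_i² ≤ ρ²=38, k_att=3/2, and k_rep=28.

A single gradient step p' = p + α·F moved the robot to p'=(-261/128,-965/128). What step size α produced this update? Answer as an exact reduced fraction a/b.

F_att = 3/2·(g−p) = 3/2·(13,3) = (19.5000,4.5000)
o1: d²=137 > ρ²=38 → inactive
o2: d²=32 ≤ ρ²=38; F_rep = 28·(4,4)/32² = (0.1094,0.1094)
F = F_att + ΣF_rep = (19.6094,4.6094)
Δp = p'−p = (1.9609,0.4609); α = Δx/Fx = (251/128) / (1255/64) = 1/10
check: Δy/Fy = (59/128) / (295/64) = 1/10 ✓

α = 1/10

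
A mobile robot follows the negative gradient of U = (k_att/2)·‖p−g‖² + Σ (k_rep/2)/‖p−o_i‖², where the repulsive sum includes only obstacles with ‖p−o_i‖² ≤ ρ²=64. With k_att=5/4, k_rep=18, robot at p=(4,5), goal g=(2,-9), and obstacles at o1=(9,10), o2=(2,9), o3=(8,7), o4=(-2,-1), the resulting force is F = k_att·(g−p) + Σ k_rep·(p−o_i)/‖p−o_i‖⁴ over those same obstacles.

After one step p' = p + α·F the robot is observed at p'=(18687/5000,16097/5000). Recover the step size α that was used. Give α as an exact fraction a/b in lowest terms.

F_att = 5/4·(g−p) = 5/4·(-2,-14) = (-2.5000,-17.5000)
o1: d²=50 ≤ ρ²=64; F_rep = 18·(-5,-5)/50² = (-0.0360,-0.0360)
o2: d²=20 ≤ ρ²=64; F_rep = 18·(2,-4)/20² = (0.0900,-0.1800)
o3: d²=20 ≤ ρ²=64; F_rep = 18·(-4,-2)/20² = (-0.1800,-0.0900)
o4: d²=72 > ρ²=64 → inactive
F = F_att + ΣF_rep = (-2.6260,-17.8060)
Δp = p'−p = (-0.2626,-1.7806); α = Δx/Fx = (-1313/5000) / (-1313/500) = 1/10
check: Δy/Fy = (-8903/5000) / (-8903/500) = 1/10 ✓

α = 1/10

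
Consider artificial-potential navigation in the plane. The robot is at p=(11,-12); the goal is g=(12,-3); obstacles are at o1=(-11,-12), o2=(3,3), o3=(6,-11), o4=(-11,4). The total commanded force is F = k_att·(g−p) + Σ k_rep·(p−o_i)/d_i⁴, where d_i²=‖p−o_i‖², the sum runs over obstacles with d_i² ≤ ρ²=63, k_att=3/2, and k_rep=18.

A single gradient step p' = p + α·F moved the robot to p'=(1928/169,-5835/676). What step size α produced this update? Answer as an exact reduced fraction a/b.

α = 1/4

F_att = 3/2·(g−p) = 3/2·(1,9) = (1.5000,13.5000)
o1: d²=484 > ρ²=63 → inactive
o2: d²=289 > ρ²=63 → inactive
o3: d²=26 ≤ ρ²=63; F_rep = 18·(5,-1)/26² = (0.1331,-0.0266)
o4: d²=740 > ρ²=63 → inactive
F = F_att + ΣF_rep = (1.6331,13.4734)
Δp = p'−p = (0.4083,3.3683); α = Δx/Fx = (69/169) / (276/169) = 1/4
check: Δy/Fy = (2277/676) / (2277/169) = 1/4 ✓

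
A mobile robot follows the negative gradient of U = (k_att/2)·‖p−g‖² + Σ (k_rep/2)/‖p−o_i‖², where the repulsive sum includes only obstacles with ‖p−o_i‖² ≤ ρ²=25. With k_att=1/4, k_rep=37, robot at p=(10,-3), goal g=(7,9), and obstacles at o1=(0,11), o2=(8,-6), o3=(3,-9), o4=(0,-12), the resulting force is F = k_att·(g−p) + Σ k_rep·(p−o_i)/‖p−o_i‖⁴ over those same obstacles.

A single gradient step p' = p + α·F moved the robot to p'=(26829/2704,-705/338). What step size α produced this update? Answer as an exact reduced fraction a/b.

F_att = 1/4·(g−p) = 1/4·(-3,12) = (-0.7500,3.0000)
o1: d²=296 > ρ²=25 → inactive
o2: d²=13 ≤ ρ²=25; F_rep = 37·(2,3)/13² = (0.4379,0.6568)
o3: d²=85 > ρ²=25 → inactive
o4: d²=181 > ρ²=25 → inactive
F = F_att + ΣF_rep = (-0.3121,3.6568)
Δp = p'−p = (-0.0780,0.9142); α = Δx/Fx = (-211/2704) / (-211/676) = 1/4
check: Δy/Fy = (309/338) / (618/169) = 1/4 ✓

α = 1/4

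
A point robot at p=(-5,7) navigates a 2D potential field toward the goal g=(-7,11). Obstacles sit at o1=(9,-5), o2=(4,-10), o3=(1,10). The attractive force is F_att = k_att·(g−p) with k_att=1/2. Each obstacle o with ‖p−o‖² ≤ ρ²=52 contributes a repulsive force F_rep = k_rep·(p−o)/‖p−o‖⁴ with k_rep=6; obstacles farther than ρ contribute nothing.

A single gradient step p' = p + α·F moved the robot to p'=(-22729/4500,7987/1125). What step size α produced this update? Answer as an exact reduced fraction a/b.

α = 1/20

F_att = 1/2·(g−p) = 1/2·(-2,4) = (-1.0000,2.0000)
o1: d²=340 > ρ²=52 → inactive
o2: d²=370 > ρ²=52 → inactive
o3: d²=45 ≤ ρ²=52; F_rep = 6·(-6,-3)/45² = (-0.0178,-0.0089)
F = F_att + ΣF_rep = (-1.0178,1.9911)
Δp = p'−p = (-0.0509,0.0996); α = Δx/Fx = (-229/4500) / (-229/225) = 1/20
check: Δy/Fy = (112/1125) / (448/225) = 1/20 ✓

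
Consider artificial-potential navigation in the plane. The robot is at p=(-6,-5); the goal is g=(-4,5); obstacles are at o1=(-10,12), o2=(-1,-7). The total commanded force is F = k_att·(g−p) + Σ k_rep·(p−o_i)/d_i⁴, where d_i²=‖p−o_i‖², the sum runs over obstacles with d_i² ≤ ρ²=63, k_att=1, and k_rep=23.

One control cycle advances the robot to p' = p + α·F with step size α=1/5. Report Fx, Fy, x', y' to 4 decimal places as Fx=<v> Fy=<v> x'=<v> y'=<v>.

F_att = 1·(g−p) = 1·(2,10) = (2.0000,10.0000)
o1: d²=305 > ρ²=63 → inactive
o2: d²=29 ≤ ρ²=63; F_rep = 23·(-5,2)/29² = (-0.1367,0.0547)
F = F_att + ΣF_rep = (1.8633,10.0547)
p' = p + 1/5·F = (-5.6273,-2.9891)

Fx=1.8633 Fy=10.0547 x'=-5.6273 y'=-2.9891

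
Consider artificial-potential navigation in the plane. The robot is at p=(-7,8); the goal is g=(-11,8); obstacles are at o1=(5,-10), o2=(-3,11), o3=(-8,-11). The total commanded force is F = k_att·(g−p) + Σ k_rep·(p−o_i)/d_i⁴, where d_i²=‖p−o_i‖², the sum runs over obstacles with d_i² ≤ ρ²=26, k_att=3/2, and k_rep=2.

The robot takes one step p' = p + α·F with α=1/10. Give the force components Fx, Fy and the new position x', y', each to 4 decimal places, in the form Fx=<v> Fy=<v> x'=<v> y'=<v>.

Fx=-6.0128 Fy=-0.0096 x'=-7.6013 y'=7.9990

F_att = 3/2·(g−p) = 3/2·(-4,0) = (-6.0000,0.0000)
o1: d²=468 > ρ²=26 → inactive
o2: d²=25 ≤ ρ²=26; F_rep = 2·(-4,-3)/25² = (-0.0128,-0.0096)
o3: d²=362 > ρ²=26 → inactive
F = F_att + ΣF_rep = (-6.0128,-0.0096)
p' = p + 1/10·F = (-7.6013,7.9990)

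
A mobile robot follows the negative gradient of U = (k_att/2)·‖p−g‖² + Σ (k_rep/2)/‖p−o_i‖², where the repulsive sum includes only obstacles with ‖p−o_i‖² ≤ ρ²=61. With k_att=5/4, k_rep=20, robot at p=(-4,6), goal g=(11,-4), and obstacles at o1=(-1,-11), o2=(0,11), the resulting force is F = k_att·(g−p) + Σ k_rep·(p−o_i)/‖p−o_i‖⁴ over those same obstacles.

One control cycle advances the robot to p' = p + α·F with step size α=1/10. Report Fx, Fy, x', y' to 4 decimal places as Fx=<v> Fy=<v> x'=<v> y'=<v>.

Fx=18.7024 Fy=-12.5595 x'=-2.1298 y'=4.7441

F_att = 5/4·(g−p) = 5/4·(15,-10) = (18.7500,-12.5000)
o1: d²=298 > ρ²=61 → inactive
o2: d²=41 ≤ ρ²=61; F_rep = 20·(-4,-5)/41² = (-0.0476,-0.0595)
F = F_att + ΣF_rep = (18.7024,-12.5595)
p' = p + 1/10·F = (-2.1298,4.7441)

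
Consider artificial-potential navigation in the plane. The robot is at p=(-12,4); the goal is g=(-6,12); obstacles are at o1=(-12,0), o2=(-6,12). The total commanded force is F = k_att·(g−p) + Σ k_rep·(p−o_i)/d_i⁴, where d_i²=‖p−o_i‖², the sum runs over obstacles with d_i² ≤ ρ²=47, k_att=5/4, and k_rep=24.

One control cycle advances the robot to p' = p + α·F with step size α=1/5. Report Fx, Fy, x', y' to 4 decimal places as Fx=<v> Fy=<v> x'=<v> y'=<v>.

F_att = 5/4·(g−p) = 5/4·(6,8) = (7.5000,10.0000)
o1: d²=16 ≤ ρ²=47; F_rep = 24·(0,4)/16² = (0.0000,0.3750)
o2: d²=100 > ρ²=47 → inactive
F = F_att + ΣF_rep = (7.5000,10.3750)
p' = p + 1/5·F = (-10.5000,6.0750)

Fx=7.5000 Fy=10.3750 x'=-10.5000 y'=6.0750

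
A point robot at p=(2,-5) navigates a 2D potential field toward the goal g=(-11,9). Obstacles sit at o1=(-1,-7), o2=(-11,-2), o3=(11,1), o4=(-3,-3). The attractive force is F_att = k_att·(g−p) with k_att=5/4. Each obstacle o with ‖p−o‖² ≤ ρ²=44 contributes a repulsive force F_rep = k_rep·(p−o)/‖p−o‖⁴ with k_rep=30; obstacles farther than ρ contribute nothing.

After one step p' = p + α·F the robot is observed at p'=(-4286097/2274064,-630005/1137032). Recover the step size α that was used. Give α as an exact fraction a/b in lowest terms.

F_att = 5/4·(g−p) = 5/4·(-13,14) = (-16.2500,17.5000)
o1: d²=13 ≤ ρ²=44; F_rep = 30·(3,2)/13² = (0.5325,0.3550)
o2: d²=178 > ρ²=44 → inactive
o3: d²=117 > ρ²=44 → inactive
o4: d²=29 ≤ ρ²=44; F_rep = 30·(5,-2)/29² = (0.1784,-0.0713)
F = F_att + ΣF_rep = (-15.5391,17.7837)
Δp = p'−p = (-3.8848,4.4459); α = Δx/Fx = (-8834225/2274064) / (-8834225/568516) = 1/4
check: Δy/Fy = (5055155/1137032) / (5055155/284258) = 1/4 ✓

α = 1/4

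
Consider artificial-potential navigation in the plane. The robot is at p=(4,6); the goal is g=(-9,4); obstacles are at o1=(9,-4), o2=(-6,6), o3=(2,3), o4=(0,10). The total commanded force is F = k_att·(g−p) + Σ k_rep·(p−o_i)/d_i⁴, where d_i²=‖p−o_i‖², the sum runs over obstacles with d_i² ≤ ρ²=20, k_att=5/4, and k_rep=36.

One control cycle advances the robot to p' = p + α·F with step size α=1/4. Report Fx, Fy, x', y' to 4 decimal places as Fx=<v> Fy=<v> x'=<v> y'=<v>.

Fx=-15.8240 Fy=-1.8609 x'=0.0440 y'=5.5348

F_att = 5/4·(g−p) = 5/4·(-13,-2) = (-16.2500,-2.5000)
o1: d²=125 > ρ²=20 → inactive
o2: d²=100 > ρ²=20 → inactive
o3: d²=13 ≤ ρ²=20; F_rep = 36·(2,3)/13² = (0.4260,0.6391)
o4: d²=32 > ρ²=20 → inactive
F = F_att + ΣF_rep = (-15.8240,-1.8609)
p' = p + 1/4·F = (0.0440,5.5348)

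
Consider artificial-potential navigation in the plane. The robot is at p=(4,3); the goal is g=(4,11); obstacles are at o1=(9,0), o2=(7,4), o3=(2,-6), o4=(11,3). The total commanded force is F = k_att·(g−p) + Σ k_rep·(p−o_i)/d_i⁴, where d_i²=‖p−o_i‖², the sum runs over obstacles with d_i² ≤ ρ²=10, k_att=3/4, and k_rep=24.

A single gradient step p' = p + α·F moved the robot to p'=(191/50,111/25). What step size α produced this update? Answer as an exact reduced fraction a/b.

F_att = 3/4·(g−p) = 3/4·(0,8) = (0.0000,6.0000)
o1: d²=34 > ρ²=10 → inactive
o2: d²=10 ≤ ρ²=10; F_rep = 24·(-3,-1)/10² = (-0.7200,-0.2400)
o3: d²=85 > ρ²=10 → inactive
o4: d²=49 > ρ²=10 → inactive
F = F_att + ΣF_rep = (-0.7200,5.7600)
Δp = p'−p = (-0.1800,1.4400); α = Δx/Fx = (-9/50) / (-18/25) = 1/4
check: Δy/Fy = (36/25) / (144/25) = 1/4 ✓

α = 1/4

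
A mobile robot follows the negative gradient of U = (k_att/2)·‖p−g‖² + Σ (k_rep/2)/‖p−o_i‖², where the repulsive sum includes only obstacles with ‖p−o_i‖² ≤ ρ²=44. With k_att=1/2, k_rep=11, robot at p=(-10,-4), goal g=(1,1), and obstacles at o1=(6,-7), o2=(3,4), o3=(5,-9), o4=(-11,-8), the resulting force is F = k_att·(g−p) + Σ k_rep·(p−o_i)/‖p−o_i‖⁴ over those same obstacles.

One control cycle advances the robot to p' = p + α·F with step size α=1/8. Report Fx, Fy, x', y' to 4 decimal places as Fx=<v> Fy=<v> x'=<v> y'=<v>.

F_att = 1/2·(g−p) = 1/2·(11,5) = (5.5000,2.5000)
o1: d²=265 > ρ²=44 → inactive
o2: d²=233 > ρ²=44 → inactive
o3: d²=250 > ρ²=44 → inactive
o4: d²=17 ≤ ρ²=44; F_rep = 11·(1,4)/17² = (0.0381,0.1522)
F = F_att + ΣF_rep = (5.5381,2.6522)
p' = p + 1/8·F = (-9.3077,-3.6685)

Fx=5.5381 Fy=2.6522 x'=-9.3077 y'=-3.6685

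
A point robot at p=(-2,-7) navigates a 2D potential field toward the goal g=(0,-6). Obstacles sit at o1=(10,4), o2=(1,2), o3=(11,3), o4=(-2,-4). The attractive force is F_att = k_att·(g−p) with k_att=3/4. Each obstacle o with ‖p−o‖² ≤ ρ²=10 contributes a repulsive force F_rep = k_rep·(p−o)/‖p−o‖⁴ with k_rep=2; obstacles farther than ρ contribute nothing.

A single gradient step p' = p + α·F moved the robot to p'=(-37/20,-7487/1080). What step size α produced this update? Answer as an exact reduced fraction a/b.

F_att = 3/4·(g−p) = 3/4·(2,1) = (1.5000,0.7500)
o1: d²=265 > ρ²=10 → inactive
o2: d²=90 > ρ²=10 → inactive
o3: d²=269 > ρ²=10 → inactive
o4: d²=9 ≤ ρ²=10; F_rep = 2·(0,-3)/9² = (0.0000,-0.0741)
F = F_att + ΣF_rep = (1.5000,0.6759)
Δp = p'−p = (0.1500,0.0676); α = Δx/Fx = (3/20) / (3/2) = 1/10
check: Δy/Fy = (73/1080) / (73/108) = 1/10 ✓

α = 1/10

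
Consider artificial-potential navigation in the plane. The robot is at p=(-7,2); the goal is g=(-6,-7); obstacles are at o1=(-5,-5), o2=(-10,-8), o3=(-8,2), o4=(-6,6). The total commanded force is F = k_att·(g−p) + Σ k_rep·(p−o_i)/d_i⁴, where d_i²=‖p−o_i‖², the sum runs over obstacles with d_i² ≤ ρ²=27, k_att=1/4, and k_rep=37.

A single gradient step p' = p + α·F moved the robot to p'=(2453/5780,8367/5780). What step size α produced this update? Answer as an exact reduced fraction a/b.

F_att = 1/4·(g−p) = 1/4·(1,-9) = (0.2500,-2.2500)
o1: d²=53 > ρ²=27 → inactive
o2: d²=109 > ρ²=27 → inactive
o3: d²=1 ≤ ρ²=27; F_rep = 37·(1,0)/1² = (37.0000,0.0000)
o4: d²=17 ≤ ρ²=27; F_rep = 37·(-1,-4)/17² = (-0.1280,-0.5121)
F = F_att + ΣF_rep = (37.1220,-2.7621)
Δp = p'−p = (7.4244,-0.5524); α = Δx/Fx = (42913/5780) / (42913/1156) = 1/5
check: Δy/Fy = (-3193/5780) / (-3193/1156) = 1/5 ✓

α = 1/5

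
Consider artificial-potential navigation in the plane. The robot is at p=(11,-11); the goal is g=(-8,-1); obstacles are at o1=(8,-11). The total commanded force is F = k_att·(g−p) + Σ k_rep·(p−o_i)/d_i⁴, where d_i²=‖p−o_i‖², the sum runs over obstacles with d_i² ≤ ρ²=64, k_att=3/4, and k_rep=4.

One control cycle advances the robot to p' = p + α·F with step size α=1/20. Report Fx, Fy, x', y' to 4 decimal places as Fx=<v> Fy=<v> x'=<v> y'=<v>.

Fx=-14.1019 Fy=7.5000 x'=10.2949 y'=-10.6250

F_att = 3/4·(g−p) = 3/4·(-19,10) = (-14.2500,7.5000)
o1: d²=9 ≤ ρ²=64; F_rep = 4·(3,0)/9² = (0.1481,0.0000)
F = F_att + ΣF_rep = (-14.1019,7.5000)
p' = p + 1/20·F = (10.2949,-10.6250)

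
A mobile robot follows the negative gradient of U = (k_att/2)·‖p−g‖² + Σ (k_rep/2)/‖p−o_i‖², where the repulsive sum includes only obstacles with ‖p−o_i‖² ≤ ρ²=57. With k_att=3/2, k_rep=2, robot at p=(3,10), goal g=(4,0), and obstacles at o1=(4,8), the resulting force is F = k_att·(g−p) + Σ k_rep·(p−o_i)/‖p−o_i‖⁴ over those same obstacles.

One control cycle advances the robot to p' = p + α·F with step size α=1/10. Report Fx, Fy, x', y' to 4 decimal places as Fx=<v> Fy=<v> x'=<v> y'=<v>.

F_att = 3/2·(g−p) = 3/2·(1,-10) = (1.5000,-15.0000)
o1: d²=5 ≤ ρ²=57; F_rep = 2·(-1,2)/5² = (-0.0800,0.1600)
F = F_att + ΣF_rep = (1.4200,-14.8400)
p' = p + 1/10·F = (3.1420,8.5160)

Fx=1.4200 Fy=-14.8400 x'=3.1420 y'=8.5160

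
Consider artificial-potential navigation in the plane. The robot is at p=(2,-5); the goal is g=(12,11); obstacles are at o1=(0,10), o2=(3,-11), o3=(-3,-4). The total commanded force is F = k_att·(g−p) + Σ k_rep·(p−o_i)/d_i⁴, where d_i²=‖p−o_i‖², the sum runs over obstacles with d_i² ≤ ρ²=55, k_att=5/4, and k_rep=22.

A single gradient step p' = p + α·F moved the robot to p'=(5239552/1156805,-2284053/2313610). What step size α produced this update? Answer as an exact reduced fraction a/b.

F_att = 5/4·(g−p) = 5/4·(10,16) = (12.5000,20.0000)
o1: d²=229 > ρ²=55 → inactive
o2: d²=37 ≤ ρ²=55; F_rep = 22·(-1,6)/37² = (-0.0161,0.0964)
o3: d²=26 ≤ ρ²=55; F_rep = 22·(5,-1)/26² = (0.1627,-0.0325)
F = F_att + ΣF_rep = (12.6467,20.0639)
Δp = p'−p = (2.5293,4.0128); α = Δx/Fx = (2925942/1156805) / (2925942/231361) = 1/5
check: Δy/Fy = (9283997/2313610) / (9283997/462722) = 1/5 ✓

α = 1/5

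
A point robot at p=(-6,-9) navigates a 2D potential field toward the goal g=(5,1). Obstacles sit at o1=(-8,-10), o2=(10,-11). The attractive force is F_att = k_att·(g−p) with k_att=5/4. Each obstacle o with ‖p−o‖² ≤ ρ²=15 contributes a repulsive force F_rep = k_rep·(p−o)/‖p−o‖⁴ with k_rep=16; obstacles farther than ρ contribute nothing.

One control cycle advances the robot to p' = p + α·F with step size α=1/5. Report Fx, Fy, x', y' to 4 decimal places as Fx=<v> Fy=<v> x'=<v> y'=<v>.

Fx=15.0300 Fy=13.1400 x'=-2.9940 y'=-6.3720

F_att = 5/4·(g−p) = 5/4·(11,10) = (13.7500,12.5000)
o1: d²=5 ≤ ρ²=15; F_rep = 16·(2,1)/5² = (1.2800,0.6400)
o2: d²=260 > ρ²=15 → inactive
F = F_att + ΣF_rep = (15.0300,13.1400)
p' = p + 1/5·F = (-2.9940,-6.3720)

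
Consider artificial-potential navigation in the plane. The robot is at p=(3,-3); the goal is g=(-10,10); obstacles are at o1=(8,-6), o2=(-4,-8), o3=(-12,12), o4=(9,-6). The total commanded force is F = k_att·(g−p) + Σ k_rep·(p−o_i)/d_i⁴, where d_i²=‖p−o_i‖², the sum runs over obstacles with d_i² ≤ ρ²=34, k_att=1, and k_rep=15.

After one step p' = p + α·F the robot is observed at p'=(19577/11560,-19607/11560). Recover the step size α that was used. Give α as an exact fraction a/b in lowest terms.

α = 1/10

F_att = 1·(g−p) = 1·(-13,13) = (-13.0000,13.0000)
o1: d²=34 ≤ ρ²=34; F_rep = 15·(-5,3)/34² = (-0.0649,0.0389)
o2: d²=74 > ρ²=34 → inactive
o3: d²=450 > ρ²=34 → inactive
o4: d²=45 > ρ²=34 → inactive
F = F_att + ΣF_rep = (-13.0649,13.0389)
Δp = p'−p = (-1.3065,1.3039); α = Δx/Fx = (-15103/11560) / (-15103/1156) = 1/10
check: Δy/Fy = (15073/11560) / (15073/1156) = 1/10 ✓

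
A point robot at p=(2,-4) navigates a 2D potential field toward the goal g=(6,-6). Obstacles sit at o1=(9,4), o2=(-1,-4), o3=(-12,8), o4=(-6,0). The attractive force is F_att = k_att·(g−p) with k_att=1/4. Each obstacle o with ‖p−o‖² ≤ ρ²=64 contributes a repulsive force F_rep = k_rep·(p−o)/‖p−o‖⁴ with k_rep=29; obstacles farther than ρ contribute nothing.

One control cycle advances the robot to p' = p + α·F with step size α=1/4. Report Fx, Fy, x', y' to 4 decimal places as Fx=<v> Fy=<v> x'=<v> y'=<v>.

F_att = 1/4·(g−p) = 1/4·(4,-2) = (1.0000,-0.5000)
o1: d²=113 > ρ²=64 → inactive
o2: d²=9 ≤ ρ²=64; F_rep = 29·(3,0)/9² = (1.0741,0.0000)
o3: d²=340 > ρ²=64 → inactive
o4: d²=80 > ρ²=64 → inactive
F = F_att + ΣF_rep = (2.0741,-0.5000)
p' = p + 1/4·F = (2.5185,-4.1250)

Fx=2.0741 Fy=-0.5000 x'=2.5185 y'=-4.1250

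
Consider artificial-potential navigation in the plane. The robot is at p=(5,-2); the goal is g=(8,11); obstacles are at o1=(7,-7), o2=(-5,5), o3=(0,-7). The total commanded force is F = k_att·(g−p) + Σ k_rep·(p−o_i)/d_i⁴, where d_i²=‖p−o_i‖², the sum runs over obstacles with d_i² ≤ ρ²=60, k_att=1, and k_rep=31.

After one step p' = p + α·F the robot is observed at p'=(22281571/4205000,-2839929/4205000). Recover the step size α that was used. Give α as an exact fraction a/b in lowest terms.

F_att = 1·(g−p) = 1·(3,13) = (3.0000,13.0000)
o1: d²=29 ≤ ρ²=60; F_rep = 31·(-2,5)/29² = (-0.0737,0.1843)
o2: d²=149 > ρ²=60 → inactive
o3: d²=50 ≤ ρ²=60; F_rep = 31·(5,5)/50² = (0.0620,0.0620)
F = F_att + ΣF_rep = (2.9883,13.2463)
Δp = p'−p = (0.2988,1.3246); α = Δx/Fx = (1256571/4205000) / (1256571/420500) = 1/10
check: Δy/Fy = (5570071/4205000) / (5570071/420500) = 1/10 ✓

α = 1/10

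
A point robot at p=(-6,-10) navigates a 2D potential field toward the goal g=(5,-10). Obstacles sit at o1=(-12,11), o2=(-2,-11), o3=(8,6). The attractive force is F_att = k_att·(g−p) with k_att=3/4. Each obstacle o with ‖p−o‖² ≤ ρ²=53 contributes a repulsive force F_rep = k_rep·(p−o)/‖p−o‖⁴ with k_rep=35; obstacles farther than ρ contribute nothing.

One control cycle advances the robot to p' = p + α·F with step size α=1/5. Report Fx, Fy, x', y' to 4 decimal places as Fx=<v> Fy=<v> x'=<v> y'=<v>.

Fx=7.7656 Fy=0.1211 x'=-4.4469 y'=-9.9758

F_att = 3/4·(g−p) = 3/4·(11,0) = (8.2500,0.0000)
o1: d²=477 > ρ²=53 → inactive
o2: d²=17 ≤ ρ²=53; F_rep = 35·(-4,1)/17² = (-0.4844,0.1211)
o3: d²=452 > ρ²=53 → inactive
F = F_att + ΣF_rep = (7.7656,0.1211)
p' = p + 1/5·F = (-4.4469,-9.9758)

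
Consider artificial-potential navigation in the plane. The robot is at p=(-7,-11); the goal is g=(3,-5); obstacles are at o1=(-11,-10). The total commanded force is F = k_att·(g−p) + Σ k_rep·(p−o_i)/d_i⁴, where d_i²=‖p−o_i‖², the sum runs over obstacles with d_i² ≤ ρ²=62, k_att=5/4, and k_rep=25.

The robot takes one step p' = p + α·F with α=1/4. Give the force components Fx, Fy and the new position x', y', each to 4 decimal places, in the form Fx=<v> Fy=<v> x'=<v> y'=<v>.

Fx=12.8460 Fy=7.4135 x'=-3.7885 y'=-9.1466

F_att = 5/4·(g−p) = 5/4·(10,6) = (12.5000,7.5000)
o1: d²=17 ≤ ρ²=62; F_rep = 25·(4,-1)/17² = (0.3460,-0.0865)
F = F_att + ΣF_rep = (12.8460,7.4135)
p' = p + 1/4·F = (-3.7885,-9.1466)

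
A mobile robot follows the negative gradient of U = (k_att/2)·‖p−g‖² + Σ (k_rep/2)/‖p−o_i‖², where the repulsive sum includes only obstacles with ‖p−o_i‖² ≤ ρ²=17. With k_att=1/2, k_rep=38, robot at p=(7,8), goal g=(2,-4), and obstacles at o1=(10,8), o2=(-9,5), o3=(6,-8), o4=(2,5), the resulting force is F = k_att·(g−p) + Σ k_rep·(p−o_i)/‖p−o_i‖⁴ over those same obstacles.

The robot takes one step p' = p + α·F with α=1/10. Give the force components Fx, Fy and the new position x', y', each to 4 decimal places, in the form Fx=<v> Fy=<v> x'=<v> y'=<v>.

F_att = 1/2·(g−p) = 1/2·(-5,-12) = (-2.5000,-6.0000)
o1: d²=9 ≤ ρ²=17; F_rep = 38·(-3,0)/9² = (-1.4074,0.0000)
o2: d²=265 > ρ²=17 → inactive
o3: d²=257 > ρ²=17 → inactive
o4: d²=34 > ρ²=17 → inactive
F = F_att + ΣF_rep = (-3.9074,-6.0000)
p' = p + 1/10·F = (6.6093,7.4000)

Fx=-3.9074 Fy=-6.0000 x'=6.6093 y'=7.4000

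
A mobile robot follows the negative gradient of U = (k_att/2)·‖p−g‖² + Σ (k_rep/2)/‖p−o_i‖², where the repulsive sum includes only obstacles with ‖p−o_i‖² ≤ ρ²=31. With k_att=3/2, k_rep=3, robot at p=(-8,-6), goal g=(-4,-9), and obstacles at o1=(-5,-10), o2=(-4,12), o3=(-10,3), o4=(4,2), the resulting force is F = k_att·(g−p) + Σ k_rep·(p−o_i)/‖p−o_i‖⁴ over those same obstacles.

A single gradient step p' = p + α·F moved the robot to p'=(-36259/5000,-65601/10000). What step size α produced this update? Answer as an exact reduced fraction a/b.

F_att = 3/2·(g−p) = 3/2·(4,-3) = (6.0000,-4.5000)
o1: d²=25 ≤ ρ²=31; F_rep = 3·(-3,4)/25² = (-0.0144,0.0192)
o2: d²=340 > ρ²=31 → inactive
o3: d²=85 > ρ²=31 → inactive
o4: d²=208 > ρ²=31 → inactive
F = F_att + ΣF_rep = (5.9856,-4.4808)
Δp = p'−p = (0.7482,-0.5601); α = Δx/Fx = (3741/5000) / (3741/625) = 1/8
check: Δy/Fy = (-5601/10000) / (-5601/1250) = 1/8 ✓

α = 1/8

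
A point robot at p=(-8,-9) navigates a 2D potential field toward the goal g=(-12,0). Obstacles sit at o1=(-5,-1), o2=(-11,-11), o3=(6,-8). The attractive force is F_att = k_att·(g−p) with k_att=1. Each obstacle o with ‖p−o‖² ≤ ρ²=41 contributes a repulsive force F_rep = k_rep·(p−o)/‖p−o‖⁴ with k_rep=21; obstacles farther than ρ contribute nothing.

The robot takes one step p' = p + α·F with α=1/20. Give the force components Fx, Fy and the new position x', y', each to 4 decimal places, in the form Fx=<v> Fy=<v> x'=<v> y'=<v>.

F_att = 1·(g−p) = 1·(-4,9) = (-4.0000,9.0000)
o1: d²=73 > ρ²=41 → inactive
o2: d²=13 ≤ ρ²=41; F_rep = 21·(3,2)/13² = (0.3728,0.2485)
o3: d²=197 > ρ²=41 → inactive
F = F_att + ΣF_rep = (-3.6272,9.2485)
p' = p + 1/20·F = (-8.1814,-8.5376)

Fx=-3.6272 Fy=9.2485 x'=-8.1814 y'=-8.5376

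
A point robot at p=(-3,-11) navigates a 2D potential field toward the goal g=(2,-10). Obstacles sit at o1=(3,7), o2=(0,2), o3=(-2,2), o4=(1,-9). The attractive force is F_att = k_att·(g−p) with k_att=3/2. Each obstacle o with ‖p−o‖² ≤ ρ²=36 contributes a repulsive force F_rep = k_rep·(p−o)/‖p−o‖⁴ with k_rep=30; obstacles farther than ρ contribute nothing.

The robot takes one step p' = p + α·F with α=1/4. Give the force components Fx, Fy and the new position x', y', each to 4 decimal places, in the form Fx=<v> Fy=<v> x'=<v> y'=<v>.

F_att = 3/2·(g−p) = 3/2·(5,1) = (7.5000,1.5000)
o1: d²=360 > ρ²=36 → inactive
o2: d²=178 > ρ²=36 → inactive
o3: d²=170 > ρ²=36 → inactive
o4: d²=20 ≤ ρ²=36; F_rep = 30·(-4,-2)/20² = (-0.3000,-0.1500)
F = F_att + ΣF_rep = (7.2000,1.3500)
p' = p + 1/4·F = (-1.2000,-10.6625)

Fx=7.2000 Fy=1.3500 x'=-1.2000 y'=-10.6625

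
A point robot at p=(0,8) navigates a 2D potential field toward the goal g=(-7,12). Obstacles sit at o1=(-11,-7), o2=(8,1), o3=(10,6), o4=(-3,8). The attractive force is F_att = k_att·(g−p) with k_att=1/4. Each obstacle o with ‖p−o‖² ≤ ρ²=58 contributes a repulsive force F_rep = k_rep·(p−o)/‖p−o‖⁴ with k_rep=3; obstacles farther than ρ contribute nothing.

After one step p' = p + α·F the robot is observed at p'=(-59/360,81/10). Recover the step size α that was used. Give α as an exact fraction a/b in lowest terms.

α = 1/10

F_att = 1/4·(g−p) = 1/4·(-7,4) = (-1.7500,1.0000)
o1: d²=346 > ρ²=58 → inactive
o2: d²=113 > ρ²=58 → inactive
o3: d²=104 > ρ²=58 → inactive
o4: d²=9 ≤ ρ²=58; F_rep = 3·(3,0)/9² = (0.1111,0.0000)
F = F_att + ΣF_rep = (-1.6389,1.0000)
Δp = p'−p = (-0.1639,0.1000); α = Δx/Fx = (-59/360) / (-59/36) = 1/10
check: Δy/Fy = (1/10) / (1) = 1/10 ✓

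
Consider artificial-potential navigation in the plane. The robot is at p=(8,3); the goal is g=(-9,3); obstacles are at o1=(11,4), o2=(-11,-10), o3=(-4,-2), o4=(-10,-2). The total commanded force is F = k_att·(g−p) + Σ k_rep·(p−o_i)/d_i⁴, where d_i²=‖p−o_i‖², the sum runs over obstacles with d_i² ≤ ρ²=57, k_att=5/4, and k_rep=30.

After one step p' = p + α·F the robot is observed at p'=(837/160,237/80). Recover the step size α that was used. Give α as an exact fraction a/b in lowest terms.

F_att = 5/4·(g−p) = 5/4·(-17,0) = (-21.2500,0.0000)
o1: d²=10 ≤ ρ²=57; F_rep = 30·(-3,-1)/10² = (-0.9000,-0.3000)
o2: d²=530 > ρ²=57 → inactive
o3: d²=169 > ρ²=57 → inactive
o4: d²=349 > ρ²=57 → inactive
F = F_att + ΣF_rep = (-22.1500,-0.3000)
Δp = p'−p = (-2.7687,-0.0375); α = Δx/Fx = (-443/160) / (-443/20) = 1/8
check: Δy/Fy = (-3/80) / (-3/10) = 1/8 ✓

α = 1/8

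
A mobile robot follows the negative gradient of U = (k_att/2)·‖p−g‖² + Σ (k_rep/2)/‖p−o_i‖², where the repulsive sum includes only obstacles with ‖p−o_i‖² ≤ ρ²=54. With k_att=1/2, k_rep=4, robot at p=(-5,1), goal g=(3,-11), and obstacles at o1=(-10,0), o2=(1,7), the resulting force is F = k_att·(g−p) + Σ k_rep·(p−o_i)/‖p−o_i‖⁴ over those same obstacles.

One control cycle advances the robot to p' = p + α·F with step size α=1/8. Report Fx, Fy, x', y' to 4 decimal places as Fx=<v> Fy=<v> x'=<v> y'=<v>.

F_att = 1/2·(g−p) = 1/2·(8,-12) = (4.0000,-6.0000)
o1: d²=26 ≤ ρ²=54; F_rep = 4·(5,1)/26² = (0.0296,0.0059)
o2: d²=72 > ρ²=54 → inactive
F = F_att + ΣF_rep = (4.0296,-5.9941)
p' = p + 1/8·F = (-4.4963,0.2507)

Fx=4.0296 Fy=-5.9941 x'=-4.4963 y'=0.2507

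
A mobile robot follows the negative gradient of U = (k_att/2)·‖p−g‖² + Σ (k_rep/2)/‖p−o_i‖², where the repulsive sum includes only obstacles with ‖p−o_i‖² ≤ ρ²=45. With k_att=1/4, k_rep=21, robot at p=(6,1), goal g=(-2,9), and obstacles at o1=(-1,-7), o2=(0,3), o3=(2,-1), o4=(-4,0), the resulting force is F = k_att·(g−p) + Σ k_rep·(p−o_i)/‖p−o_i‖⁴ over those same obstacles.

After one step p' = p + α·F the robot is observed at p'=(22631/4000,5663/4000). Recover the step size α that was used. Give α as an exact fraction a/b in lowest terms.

α = 1/5

F_att = 1/4·(g−p) = 1/4·(-8,8) = (-2.0000,2.0000)
o1: d²=113 > ρ²=45 → inactive
o2: d²=40 ≤ ρ²=45; F_rep = 21·(6,-2)/40² = (0.0788,-0.0262)
o3: d²=20 ≤ ρ²=45; F_rep = 21·(4,2)/20² = (0.2100,0.1050)
o4: d²=101 > ρ²=45 → inactive
F = F_att + ΣF_rep = (-1.7112,2.0787)
Δp = p'−p = (-0.3422,0.4158); α = Δx/Fx = (-1369/4000) / (-1369/800) = 1/5
check: Δy/Fy = (1663/4000) / (1663/800) = 1/5 ✓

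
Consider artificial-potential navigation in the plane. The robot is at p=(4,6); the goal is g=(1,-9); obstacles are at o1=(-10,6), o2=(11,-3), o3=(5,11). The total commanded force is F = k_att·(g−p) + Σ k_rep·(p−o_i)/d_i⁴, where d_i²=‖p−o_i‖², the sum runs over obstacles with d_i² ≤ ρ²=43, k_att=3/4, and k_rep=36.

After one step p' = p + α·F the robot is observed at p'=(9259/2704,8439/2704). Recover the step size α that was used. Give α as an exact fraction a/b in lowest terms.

α = 1/4

F_att = 3/4·(g−p) = 3/4·(-3,-15) = (-2.2500,-11.2500)
o1: d²=196 > ρ²=43 → inactive
o2: d²=130 > ρ²=43 → inactive
o3: d²=26 ≤ ρ²=43; F_rep = 36·(-1,-5)/26² = (-0.0533,-0.2663)
F = F_att + ΣF_rep = (-2.3033,-11.5163)
Δp = p'−p = (-0.5758,-2.8791); α = Δx/Fx = (-1557/2704) / (-1557/676) = 1/4
check: Δy/Fy = (-7785/2704) / (-7785/676) = 1/4 ✓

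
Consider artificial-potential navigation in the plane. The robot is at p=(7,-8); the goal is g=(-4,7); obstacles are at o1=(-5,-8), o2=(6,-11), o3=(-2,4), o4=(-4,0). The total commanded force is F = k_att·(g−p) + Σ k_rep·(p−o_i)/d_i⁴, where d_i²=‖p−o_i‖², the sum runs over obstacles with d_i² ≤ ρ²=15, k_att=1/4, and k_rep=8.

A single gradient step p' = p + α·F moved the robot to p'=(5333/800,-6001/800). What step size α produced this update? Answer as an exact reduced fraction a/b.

F_att = 1/4·(g−p) = 1/4·(-11,15) = (-2.7500,3.7500)
o1: d²=144 > ρ²=15 → inactive
o2: d²=10 ≤ ρ²=15; F_rep = 8·(1,3)/10² = (0.0800,0.2400)
o3: d²=225 > ρ²=15 → inactive
o4: d²=185 > ρ²=15 → inactive
F = F_att + ΣF_rep = (-2.6700,3.9900)
Δp = p'−p = (-0.3337,0.4988); α = Δx/Fx = (-267/800) / (-267/100) = 1/8
check: Δy/Fy = (399/800) / (399/100) = 1/8 ✓

α = 1/8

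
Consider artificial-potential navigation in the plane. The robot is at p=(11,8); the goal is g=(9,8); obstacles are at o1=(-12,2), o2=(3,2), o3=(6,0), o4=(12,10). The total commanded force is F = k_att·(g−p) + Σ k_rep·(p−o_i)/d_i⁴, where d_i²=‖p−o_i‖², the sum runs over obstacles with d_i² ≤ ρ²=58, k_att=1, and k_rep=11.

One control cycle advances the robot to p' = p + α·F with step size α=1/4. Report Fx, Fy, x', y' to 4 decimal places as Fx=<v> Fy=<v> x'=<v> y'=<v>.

Fx=-2.4400 Fy=-0.8800 x'=10.3900 y'=7.7800

F_att = 1·(g−p) = 1·(-2,0) = (-2.0000,0.0000)
o1: d²=565 > ρ²=58 → inactive
o2: d²=100 > ρ²=58 → inactive
o3: d²=89 > ρ²=58 → inactive
o4: d²=5 ≤ ρ²=58; F_rep = 11·(-1,-2)/5² = (-0.4400,-0.8800)
F = F_att + ΣF_rep = (-2.4400,-0.8800)
p' = p + 1/4·F = (10.3900,7.7800)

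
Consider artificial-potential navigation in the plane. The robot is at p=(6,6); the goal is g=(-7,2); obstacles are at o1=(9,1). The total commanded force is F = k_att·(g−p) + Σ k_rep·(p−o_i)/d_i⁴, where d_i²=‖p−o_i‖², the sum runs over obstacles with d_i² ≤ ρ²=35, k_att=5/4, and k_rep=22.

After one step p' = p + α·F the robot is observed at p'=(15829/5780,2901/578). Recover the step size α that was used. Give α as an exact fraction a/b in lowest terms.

α = 1/5

F_att = 5/4·(g−p) = 5/4·(-13,-4) = (-16.2500,-5.0000)
o1: d²=34 ≤ ρ²=35; F_rep = 22·(-3,5)/34² = (-0.0571,0.0952)
F = F_att + ΣF_rep = (-16.3071,-4.9048)
Δp = p'−p = (-3.2614,-0.9810); α = Δx/Fx = (-18851/5780) / (-18851/1156) = 1/5
check: Δy/Fy = (-567/578) / (-2835/578) = 1/5 ✓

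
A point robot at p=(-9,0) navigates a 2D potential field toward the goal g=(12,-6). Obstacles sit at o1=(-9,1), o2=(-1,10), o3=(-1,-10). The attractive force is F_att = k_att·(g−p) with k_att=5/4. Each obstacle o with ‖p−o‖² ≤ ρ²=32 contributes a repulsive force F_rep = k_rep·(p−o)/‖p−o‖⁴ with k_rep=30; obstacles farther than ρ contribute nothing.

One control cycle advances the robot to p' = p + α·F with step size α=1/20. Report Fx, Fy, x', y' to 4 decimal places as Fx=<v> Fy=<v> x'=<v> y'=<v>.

F_att = 5/4·(g−p) = 5/4·(21,-6) = (26.2500,-7.5000)
o1: d²=1 ≤ ρ²=32; F_rep = 30·(0,-1)/1² = (0.0000,-30.0000)
o2: d²=164 > ρ²=32 → inactive
o3: d²=164 > ρ²=32 → inactive
F = F_att + ΣF_rep = (26.2500,-37.5000)
p' = p + 1/20·F = (-7.6875,-1.8750)

Fx=26.2500 Fy=-37.5000 x'=-7.6875 y'=-1.8750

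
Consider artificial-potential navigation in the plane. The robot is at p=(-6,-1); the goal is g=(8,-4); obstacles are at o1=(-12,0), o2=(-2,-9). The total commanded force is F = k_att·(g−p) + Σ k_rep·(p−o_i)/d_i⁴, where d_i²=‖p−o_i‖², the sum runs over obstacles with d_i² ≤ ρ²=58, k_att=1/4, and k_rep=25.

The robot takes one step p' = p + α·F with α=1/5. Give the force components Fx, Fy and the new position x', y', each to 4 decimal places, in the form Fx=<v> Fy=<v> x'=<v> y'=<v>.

Fx=3.6096 Fy=-0.7683 x'=-5.2781 y'=-1.1537

F_att = 1/4·(g−p) = 1/4·(14,-3) = (3.5000,-0.7500)
o1: d²=37 ≤ ρ²=58; F_rep = 25·(6,-1)/37² = (0.1096,-0.0183)
o2: d²=80 > ρ²=58 → inactive
F = F_att + ΣF_rep = (3.6096,-0.7683)
p' = p + 1/5·F = (-5.2781,-1.1537)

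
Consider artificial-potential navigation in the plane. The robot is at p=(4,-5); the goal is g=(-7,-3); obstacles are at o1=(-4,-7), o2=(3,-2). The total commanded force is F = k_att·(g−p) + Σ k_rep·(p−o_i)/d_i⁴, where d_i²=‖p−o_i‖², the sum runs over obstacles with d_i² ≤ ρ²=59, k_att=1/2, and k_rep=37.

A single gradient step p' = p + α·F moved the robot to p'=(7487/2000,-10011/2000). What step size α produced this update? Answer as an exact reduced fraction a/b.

α = 1/20

F_att = 1/2·(g−p) = 1/2·(-11,2) = (-5.5000,1.0000)
o1: d²=68 > ρ²=59 → inactive
o2: d²=10 ≤ ρ²=59; F_rep = 37·(1,-3)/10² = (0.3700,-1.1100)
F = F_att + ΣF_rep = (-5.1300,-0.1100)
Δp = p'−p = (-0.2565,-0.0055); α = Δx/Fx = (-513/2000) / (-513/100) = 1/20
check: Δy/Fy = (-11/2000) / (-11/100) = 1/20 ✓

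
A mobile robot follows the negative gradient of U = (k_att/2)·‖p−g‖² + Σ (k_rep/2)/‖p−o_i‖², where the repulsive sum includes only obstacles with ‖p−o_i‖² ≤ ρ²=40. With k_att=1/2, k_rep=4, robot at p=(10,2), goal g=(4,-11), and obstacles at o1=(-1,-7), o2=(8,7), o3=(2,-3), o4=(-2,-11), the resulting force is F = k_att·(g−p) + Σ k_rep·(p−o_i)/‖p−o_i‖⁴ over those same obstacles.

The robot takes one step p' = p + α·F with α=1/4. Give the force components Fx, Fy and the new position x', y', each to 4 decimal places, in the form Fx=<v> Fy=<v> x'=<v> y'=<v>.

F_att = 1/2·(g−p) = 1/2·(-6,-13) = (-3.0000,-6.5000)
o1: d²=202 > ρ²=40 → inactive
o2: d²=29 ≤ ρ²=40; F_rep = 4·(2,-5)/29² = (0.0095,-0.0238)
o3: d²=89 > ρ²=40 → inactive
o4: d²=313 > ρ²=40 → inactive
F = F_att + ΣF_rep = (-2.9905,-6.5238)
p' = p + 1/4·F = (9.2524,0.3691)

Fx=-2.9905 Fy=-6.5238 x'=9.2524 y'=0.3691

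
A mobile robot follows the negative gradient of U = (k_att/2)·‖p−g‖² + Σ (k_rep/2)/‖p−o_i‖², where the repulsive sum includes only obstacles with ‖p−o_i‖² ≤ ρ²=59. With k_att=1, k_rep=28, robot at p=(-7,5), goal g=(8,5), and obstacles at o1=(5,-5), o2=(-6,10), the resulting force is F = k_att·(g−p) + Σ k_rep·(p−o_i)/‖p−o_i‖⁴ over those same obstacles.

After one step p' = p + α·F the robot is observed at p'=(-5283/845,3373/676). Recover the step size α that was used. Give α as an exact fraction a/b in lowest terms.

α = 1/20

F_att = 1·(g−p) = 1·(15,0) = (15.0000,0.0000)
o1: d²=244 > ρ²=59 → inactive
o2: d²=26 ≤ ρ²=59; F_rep = 28·(-1,-5)/26² = (-0.0414,-0.2071)
F = F_att + ΣF_rep = (14.9586,-0.2071)
Δp = p'−p = (0.7479,-0.0104); α = Δx/Fx = (632/845) / (2528/169) = 1/20
check: Δy/Fy = (-7/676) / (-35/169) = 1/20 ✓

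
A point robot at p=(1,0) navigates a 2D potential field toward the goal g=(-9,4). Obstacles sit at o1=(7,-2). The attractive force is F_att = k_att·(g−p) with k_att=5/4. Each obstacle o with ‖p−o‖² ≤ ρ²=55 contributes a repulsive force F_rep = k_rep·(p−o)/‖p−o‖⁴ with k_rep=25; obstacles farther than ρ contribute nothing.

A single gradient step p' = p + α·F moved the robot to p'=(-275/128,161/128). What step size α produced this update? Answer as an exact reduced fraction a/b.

α = 1/4

F_att = 5/4·(g−p) = 5/4·(-10,4) = (-12.5000,5.0000)
o1: d²=40 ≤ ρ²=55; F_rep = 25·(-6,2)/40² = (-0.0938,0.0312)
F = F_att + ΣF_rep = (-12.5938,5.0312)
Δp = p'−p = (-3.1484,1.2578); α = Δx/Fx = (-403/128) / (-403/32) = 1/4
check: Δy/Fy = (161/128) / (161/32) = 1/4 ✓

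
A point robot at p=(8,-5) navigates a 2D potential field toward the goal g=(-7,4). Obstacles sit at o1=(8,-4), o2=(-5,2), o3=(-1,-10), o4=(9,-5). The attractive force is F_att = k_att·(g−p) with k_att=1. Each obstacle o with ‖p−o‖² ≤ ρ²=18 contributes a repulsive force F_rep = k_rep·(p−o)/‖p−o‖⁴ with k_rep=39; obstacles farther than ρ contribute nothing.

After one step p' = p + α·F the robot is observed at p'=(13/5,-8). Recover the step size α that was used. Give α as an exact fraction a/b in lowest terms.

F_att = 1·(g−p) = 1·(-15,9) = (-15.0000,9.0000)
o1: d²=1 ≤ ρ²=18; F_rep = 39·(0,-1)/1² = (0.0000,-39.0000)
o2: d²=218 > ρ²=18 → inactive
o3: d²=106 > ρ²=18 → inactive
o4: d²=1 ≤ ρ²=18; F_rep = 39·(-1,0)/1² = (-39.0000,0.0000)
F = F_att + ΣF_rep = (-54.0000,-30.0000)
Δp = p'−p = (-5.4000,-3.0000); α = Δx/Fx = (-27/5) / (-54) = 1/10
check: Δy/Fy = (-3) / (-30) = 1/10 ✓

α = 1/10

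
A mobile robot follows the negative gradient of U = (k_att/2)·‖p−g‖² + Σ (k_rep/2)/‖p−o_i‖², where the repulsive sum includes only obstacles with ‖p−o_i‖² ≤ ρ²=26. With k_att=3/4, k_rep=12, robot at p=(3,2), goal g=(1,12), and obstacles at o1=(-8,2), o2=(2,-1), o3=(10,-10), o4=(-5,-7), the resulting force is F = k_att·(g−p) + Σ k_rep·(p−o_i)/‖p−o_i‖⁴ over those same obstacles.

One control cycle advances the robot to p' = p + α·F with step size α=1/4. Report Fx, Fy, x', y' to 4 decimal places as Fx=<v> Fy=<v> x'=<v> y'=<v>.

F_att = 3/4·(g−p) = 3/4·(-2,10) = (-1.5000,7.5000)
o1: d²=121 > ρ²=26 → inactive
o2: d²=10 ≤ ρ²=26; F_rep = 12·(1,3)/10² = (0.1200,0.3600)
o3: d²=193 > ρ²=26 → inactive
o4: d²=145 > ρ²=26 → inactive
F = F_att + ΣF_rep = (-1.3800,7.8600)
p' = p + 1/4·F = (2.6550,3.9650)

Fx=-1.3800 Fy=7.8600 x'=2.6550 y'=3.9650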